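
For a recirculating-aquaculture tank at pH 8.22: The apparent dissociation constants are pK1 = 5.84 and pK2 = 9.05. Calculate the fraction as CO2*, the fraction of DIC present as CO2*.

α₀ = 0.00362

α₀ = 1 / (1 + K1/[H⁺] + K1K2/[H⁺]²) = 1 / (1 + 10^+2.38 + 10^+1.55)
   = 1 / (1 + 239.88 + 35.481) = 1/276.36 = 0.003618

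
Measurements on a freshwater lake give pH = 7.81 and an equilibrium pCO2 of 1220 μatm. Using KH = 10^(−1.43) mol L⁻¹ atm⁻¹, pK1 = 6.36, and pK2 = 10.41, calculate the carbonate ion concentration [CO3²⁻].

[CO2*] = KH · pCO2 = 10^(−1.43) × 1220×10^-6 = 4.533×10^-5 mol/L
α₀ = 1/(1 + K1/[H⁺] + K1K2/[H⁺]²) = 1/(1 + 10^+1.45 + 10^-1.15) = 0.03418
DIC = [CO2*]/α₀ = 4.533×10^-5 / 0.03418 = 1.326 mmol/L
[CO3²⁻] = α₂·DIC; α₂ = 0.002420, so [CO3²⁻] = 0.002420 × 1.326 = 0.00321 mmol/L = 3.21 μmol/L

[CO3²⁻] = 3.21 μmol/L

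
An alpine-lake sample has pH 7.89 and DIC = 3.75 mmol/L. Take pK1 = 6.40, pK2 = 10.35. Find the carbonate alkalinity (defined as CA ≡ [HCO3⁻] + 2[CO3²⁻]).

CA = 3.65 mmol/L

CA = [HCO3⁻] + 2[CO3²⁻] = (α₁ + 2α₂)·DIC
At pH 7.89: [H⁺]/K1 = 10^-1.49 = 0.032359, K2/[H⁺] = 10^-2.46 = 0.0034674
α₁ = 1/(1 + 0.032359 + 0.0034674) = 1/1.0358 = 0.9654; α₂ = α₁·K2/[H⁺] = 0.003347
α₁ + 2α₂ = 0.9721
CA = 0.9721 × 3.75 = 3.65 mmol/L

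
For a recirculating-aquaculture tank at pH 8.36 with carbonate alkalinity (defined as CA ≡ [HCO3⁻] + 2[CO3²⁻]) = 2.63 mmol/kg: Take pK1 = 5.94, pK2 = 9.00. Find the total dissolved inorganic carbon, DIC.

CA = [HCO3⁻] + 2[CO3²⁻] = (α₁ + 2α₂)·DIC
At pH 8.36: [H⁺]/K1 = 10^-2.42 = 0.0038019, K2/[H⁺] = 10^-0.64 = 0.22909
α₁ = 1/(1 + 0.0038019 + 0.22909) = 1/1.2329 = 0.8111; α₂ = α₁·K2/[H⁺] = 0.1858
α₁ + 2α₂ = 1.1827
DIC = CA / (α₁ + 2α₂) = 2.63 / 1.1827 = 2.22 mmol/kg

DIC = 2.22 mmol/kg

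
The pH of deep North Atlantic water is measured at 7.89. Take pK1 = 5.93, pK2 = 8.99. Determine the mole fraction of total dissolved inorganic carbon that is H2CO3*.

α₀ = 1 / (1 + K1/[H⁺] + K1K2/[H⁺]²) = 1 / (1 + 10^+1.96 + 10^+0.86)
   = 1 / (1 + 91.201 + 7.2444) = 1/99.445 = 0.01006

α₀ = 0.0101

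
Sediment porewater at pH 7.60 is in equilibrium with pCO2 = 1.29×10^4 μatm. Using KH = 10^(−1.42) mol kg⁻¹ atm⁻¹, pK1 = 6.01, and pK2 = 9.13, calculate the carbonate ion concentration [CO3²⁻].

[CO2*] = KH · pCO2 = 10^(−1.42) × 1.29×10^4×10^-6 = 4.904×10^-4 mol/kg
α₀ = 1/(1 + K1/[H⁺] + K1K2/[H⁺]²) = 1/(1 + 10^+1.59 + 10^+0.06) = 0.02436
DIC = [CO2*]/α₀ = 4.904×10^-4 / 0.02436 = 20.13 mmol/kg
[CO3²⁻] = α₂·DIC; α₂ = 0.02797, so [CO3²⁻] = 0.02797 × 20.13 = 0.563 mmol/kg

[CO3²⁻] = 0.563 mmol/kg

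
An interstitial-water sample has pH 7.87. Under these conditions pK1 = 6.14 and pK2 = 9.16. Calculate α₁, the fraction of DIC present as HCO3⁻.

α₁ = 0.935

α₁ = 1 / (1 + [H⁺]/K1 + K2/[H⁺]) = 1 / (1 + 10^-1.73 + 10^-1.29)
   = 1 / (1 + 0.018621 + 0.051286) = 1/1.0699 = 0.9347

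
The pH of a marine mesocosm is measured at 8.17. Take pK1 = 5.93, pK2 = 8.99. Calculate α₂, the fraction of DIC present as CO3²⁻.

α₂ = 0.131

α₂ = 1 / (1 + [H⁺]/K2 + [H⁺]²/(K1K2)) = 1 / (1 + 10^+0.82 + 10^-1.42)
   = 1 / (1 + 6.6069 + 0.038019) = 1/7.6450 = 0.1308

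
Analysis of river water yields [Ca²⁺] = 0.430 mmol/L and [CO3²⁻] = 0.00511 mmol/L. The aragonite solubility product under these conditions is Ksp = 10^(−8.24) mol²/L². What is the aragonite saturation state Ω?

Ksp = 10^(−8.24) = 5.754×10^-9
Ω = [Ca²⁺][CO3²⁻]/Ksp = (0.430×10^-3)(0.00511×10^-3) / 5.754×10^-9 = 0.382

Ω = 0.382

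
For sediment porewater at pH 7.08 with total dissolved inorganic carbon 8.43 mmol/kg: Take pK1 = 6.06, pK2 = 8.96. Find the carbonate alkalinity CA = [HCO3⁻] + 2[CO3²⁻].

CA = [HCO3⁻] + 2[CO3²⁻] = (α₁ + 2α₂)·DIC
At pH 7.08: [H⁺]/K1 = 10^-1.02 = 0.095499, K2/[H⁺] = 10^-1.88 = 0.013183
α₁ = 1/(1 + 0.095499 + 0.013183) = 1/1.1087 = 0.9020; α₂ = α₁·K2/[H⁺] = 0.01189
α₁ + 2α₂ = 0.9258
CA = 0.9258 × 8.43 = 7.80 mmol/kg

CA = 7.80 mmol/kg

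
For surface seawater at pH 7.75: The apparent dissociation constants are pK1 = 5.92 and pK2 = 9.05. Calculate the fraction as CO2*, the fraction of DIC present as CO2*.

α₀ = 0.0139

α₀ = 1 / (1 + K1/[H⁺] + K1K2/[H⁺]²) = 1 / (1 + 10^+1.83 + 10^+0.53)
   = 1 / (1 + 67.608 + 3.3884) = 1/71.997 = 0.01389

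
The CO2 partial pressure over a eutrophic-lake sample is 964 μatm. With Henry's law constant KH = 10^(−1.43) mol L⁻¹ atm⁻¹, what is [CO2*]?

[CO2*] = 35.8 μmol/L

KH = 10^(−1.43) = 3.715×10^-2 mol L⁻¹ atm⁻¹
[CO2*] = KH · pCO2 = 3.715×10^-2 × 964×10^-6 atm = 3.58×10^-5 mol/L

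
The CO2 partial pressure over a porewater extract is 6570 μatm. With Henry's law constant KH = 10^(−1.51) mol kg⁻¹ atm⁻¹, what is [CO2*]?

KH = 10^(−1.51) = 3.090×10^-2 mol kg⁻¹ atm⁻¹
[CO2*] = KH · pCO2 = 3.090×10^-2 × 6570×10^-6 atm = 2.03×10^-4 mol/kg

[CO2*] = 203 μmol/kg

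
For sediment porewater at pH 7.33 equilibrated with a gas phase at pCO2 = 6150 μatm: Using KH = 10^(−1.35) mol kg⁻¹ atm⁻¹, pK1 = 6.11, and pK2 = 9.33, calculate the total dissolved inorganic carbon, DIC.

DIC = 4.88 mmol/kg

[CO2*] = KH · pCO2 = 10^(−1.35) × 6150×10^-6 = 2.747×10^-4 mol/kg
α₀ = 1/(1 + K1/[H⁺] + K1K2/[H⁺]²) = 1/(1 + 10^+1.22 + 10^-0.78) = 0.05630
DIC = [CO2*]/α₀ = 2.747×10^-4 / 0.05630 = 4.88 mmol/kg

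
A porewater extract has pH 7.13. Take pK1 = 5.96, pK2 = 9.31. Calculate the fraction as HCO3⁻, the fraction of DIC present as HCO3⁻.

α₁ = 0.931

α₁ = 1 / (1 + [H⁺]/K1 + K2/[H⁺]) = 1 / (1 + 10^-1.17 + 10^-2.18)
   = 1 / (1 + 0.067608 + 0.0066069) = 1/1.0742 = 0.9309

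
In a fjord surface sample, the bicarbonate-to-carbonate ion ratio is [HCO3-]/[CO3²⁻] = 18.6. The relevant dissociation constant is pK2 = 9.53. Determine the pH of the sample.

pH = 8.26

From K2 = [H⁺][CO3²⁻]/[HCO3-]:  pH = pK2 − log₁₀([HCO3-]/[CO3²⁻])
log₁₀(18.6) = +1.270
pH = 9.53 − (+1.270) = 8.26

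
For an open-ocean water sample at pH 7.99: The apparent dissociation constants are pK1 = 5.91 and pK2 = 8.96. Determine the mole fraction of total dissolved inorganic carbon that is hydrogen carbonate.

α₁ = 0.896

α₁ = 1 / (1 + [H⁺]/K1 + K2/[H⁺]) = 1 / (1 + 10^-2.08 + 10^-0.97)
   = 1 / (1 + 0.0083176 + 0.10715) = 1/1.1155 = 0.8965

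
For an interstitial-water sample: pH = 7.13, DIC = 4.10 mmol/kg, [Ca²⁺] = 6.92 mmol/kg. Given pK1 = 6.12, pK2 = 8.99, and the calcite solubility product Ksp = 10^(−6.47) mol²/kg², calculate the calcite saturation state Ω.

Ω = 1.04

α₂ = 1 / (1 + [H⁺]/K2 + [H⁺]²/(K1K2)) = 1 / (1 + 10^+1.86 + 10^+0.85)
   = 1 / (1 + 72.444 + 7.0795) = 1/80.523 = 0.01242
[CO3²⁻] = α₂ × DIC = 0.01242 × 4.10 = 0.05092 mmol/kg
Ksp = 10^(−6.47) = 3.388×10^-7
Ω = [Ca²⁺][CO3²⁻]/Ksp = (6.92×10^-3)(5.092×10^-5) / 3.388×10^-7 = 1.04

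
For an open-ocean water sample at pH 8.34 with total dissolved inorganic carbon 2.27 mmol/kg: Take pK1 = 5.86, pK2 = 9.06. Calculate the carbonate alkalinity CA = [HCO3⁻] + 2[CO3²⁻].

CA = 2.63 mmol/kg

CA = [HCO3⁻] + 2[CO3²⁻] = (α₁ + 2α₂)·DIC
At pH 8.34: [H⁺]/K1 = 10^-2.48 = 0.0033113, K2/[H⁺] = 10^-0.72 = 0.19055
α₁ = 1/(1 + 0.0033113 + 0.19055) = 1/1.1939 = 0.8376; α₂ = α₁·K2/[H⁺] = 0.1596
α₁ + 2α₂ = 1.1568
CA = 1.1568 × 2.27 = 2.63 mmol/kg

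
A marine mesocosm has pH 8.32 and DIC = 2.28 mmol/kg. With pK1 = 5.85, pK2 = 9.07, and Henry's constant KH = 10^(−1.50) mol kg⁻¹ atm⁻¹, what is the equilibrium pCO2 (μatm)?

pCO2 = 207 μatm

α₀ = 1 / (1 + K1/[H⁺] + K1K2/[H⁺]²) = 1 / (1 + 10^+2.47 + 10^+1.72)
   = 1 / (1 + 295.12 + 52.481) = 1/348.60 = 0.002869
[CO2*] = α₀ × DIC = 0.002869 × 2.28 = 0.006540 mmol/kg = 6.540 μmol/kg
pCO2 = [CO2*]/KH = 6.540×10^-6 / 3.162×10^-2 = 207 μatm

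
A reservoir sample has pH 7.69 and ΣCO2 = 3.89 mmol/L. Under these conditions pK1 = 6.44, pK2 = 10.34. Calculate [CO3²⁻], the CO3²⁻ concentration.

[CO3²⁻] = 8.23 μmol/L

α₂ = 1 / (1 + [H⁺]/K2 + [H⁺]²/(K1K2)) = 1 / (1 + 10^+2.65 + 10^+1.40)
   = 1 / (1 + 446.68 + 25.119) = 1/472.80 = 0.002115
[CO3²⁻] = α₂ × DIC = 0.002115 × 3.89 = 0.00823 mmol/L = 8.23 μmol/L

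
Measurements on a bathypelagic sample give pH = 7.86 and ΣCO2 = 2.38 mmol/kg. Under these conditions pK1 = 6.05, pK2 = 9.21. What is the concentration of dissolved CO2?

[CO2*] = 0.0348 mmol/kg

α₀ = 1 / (1 + K1/[H⁺] + K1K2/[H⁺]²) = 1 / (1 + 10^+1.81 + 10^+0.46)
   = 1 / (1 + 64.565 + 2.8840) = 1/68.449 = 0.01461
[CO2*] = α₀ × DIC = 0.01461 × 2.38 = 0.0348 mmol/kg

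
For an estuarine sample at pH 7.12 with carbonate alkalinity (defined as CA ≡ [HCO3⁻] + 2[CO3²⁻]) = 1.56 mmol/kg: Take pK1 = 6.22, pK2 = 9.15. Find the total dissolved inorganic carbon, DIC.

DIC = 1.74 mmol/kg

CA = [HCO3⁻] + 2[CO3²⁻] = (α₁ + 2α₂)·DIC
At pH 7.12: [H⁺]/K1 = 10^-0.90 = 0.12589, K2/[H⁺] = 10^-2.03 = 0.0093325
α₁ = 1/(1 + 0.12589 + 0.0093325) = 1/1.1352 = 0.8809; α₂ = α₁·K2/[H⁺] = 0.008221
α₁ + 2α₂ = 0.8973
DIC = CA / (α₁ + 2α₂) = 1.56 / 0.8973 = 1.74 mmol/kg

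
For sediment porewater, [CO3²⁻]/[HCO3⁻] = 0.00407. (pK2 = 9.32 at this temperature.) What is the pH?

From K2 = [H⁺][CO3²⁻]/[HCO3⁻]:  pH = pK2 + log₁₀([CO3²⁻]/[HCO3⁻])
log₁₀(0.00407) = -2.390
pH = 9.32 + (-2.390) = 6.93

pH = 6.93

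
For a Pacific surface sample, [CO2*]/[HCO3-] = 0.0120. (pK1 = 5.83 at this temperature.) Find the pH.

pH = 7.75

From K1 = [H⁺][HCO3-]/[CO2*]:  pH = pK1 − log₁₀([CO2*]/[HCO3-])
log₁₀(0.0120) = -1.921
pH = 5.83 − (-1.921) = 7.75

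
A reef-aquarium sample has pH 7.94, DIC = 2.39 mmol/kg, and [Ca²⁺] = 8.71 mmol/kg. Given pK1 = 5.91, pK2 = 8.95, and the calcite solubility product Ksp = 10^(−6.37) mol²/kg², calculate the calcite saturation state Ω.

α₂ = 1 / (1 + [H⁺]/K2 + [H⁺]²/(K1K2)) = 1 / (1 + 10^+1.01 + 10^-1.02)
   = 1 / (1 + 10.233 + 0.095499) = 1/11.328 = 0.08827
[CO3²⁻] = α₂ × DIC = 0.08827 × 2.39 = 0.2110 mmol/kg
Ksp = 10^(−6.37) = 4.266×10^-7
Ω = [Ca²⁺][CO3²⁻]/Ksp = (8.71×10^-3)(2.110×10^-4) / 4.266×10^-7 = 4.31

Ω = 4.31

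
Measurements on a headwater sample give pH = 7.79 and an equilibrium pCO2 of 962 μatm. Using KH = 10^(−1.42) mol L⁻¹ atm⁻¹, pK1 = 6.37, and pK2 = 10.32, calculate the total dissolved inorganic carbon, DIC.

[CO2*] = KH · pCO2 = 10^(−1.42) × 962×10^-6 = 3.657×10^-5 mol/L
α₀ = 1/(1 + K1/[H⁺] + K1K2/[H⁺]²) = 1/(1 + 10^+1.42 + 10^-1.11) = 0.03652
DIC = [CO2*]/α₀ = 3.657×10^-5 / 0.03652 = 1.00 mmol/L

DIC = 1.00 mmol/L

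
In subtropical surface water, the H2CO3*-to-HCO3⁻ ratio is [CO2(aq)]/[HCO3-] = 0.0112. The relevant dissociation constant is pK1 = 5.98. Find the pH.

pH = 7.93

From K1 = [H⁺][HCO3-]/[CO2(aq)]:  pH = pK1 − log₁₀([CO2(aq)]/[HCO3-])
log₁₀(0.0112) = -1.951
pH = 5.98 − (-1.951) = 7.93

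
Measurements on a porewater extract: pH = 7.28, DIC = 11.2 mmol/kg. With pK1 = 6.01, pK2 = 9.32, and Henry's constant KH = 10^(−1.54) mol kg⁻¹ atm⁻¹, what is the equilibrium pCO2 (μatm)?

α₀ = 1 / (1 + K1/[H⁺] + K1K2/[H⁺]²) = 1 / (1 + 10^+1.27 + 10^-0.77)
   = 1 / (1 + 18.621 + 0.16982) = 1/19.791 = 0.05053
[CO2*] = α₀ × DIC = 0.05053 × 11.2 = 0.5659 mmol/kg
pCO2 = [CO2*]/KH = 5.659×10^-4 / 2.884×10^-2 = 1.96×10^4 μatm

pCO2 = 1.96×10^4 μatm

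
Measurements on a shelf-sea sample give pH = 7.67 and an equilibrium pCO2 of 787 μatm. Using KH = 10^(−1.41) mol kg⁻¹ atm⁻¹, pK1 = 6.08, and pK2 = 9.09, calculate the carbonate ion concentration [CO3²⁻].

[CO2*] = KH · pCO2 = 10^(−1.41) × 787×10^-6 = 3.062×10^-5 mol/kg
α₀ = 1/(1 + K1/[H⁺] + K1K2/[H⁺]²) = 1/(1 + 10^+1.59 + 10^+0.17) = 0.02416
DIC = [CO2*]/α₀ = 3.062×10^-5 / 0.02416 = 1.267 mmol/kg
[CO3²⁻] = α₂·DIC; α₂ = 0.03574, so [CO3²⁻] = 0.03574 × 1.267 = 0.0453 mmol/kg

[CO3²⁻] = 0.0453 mmol/kg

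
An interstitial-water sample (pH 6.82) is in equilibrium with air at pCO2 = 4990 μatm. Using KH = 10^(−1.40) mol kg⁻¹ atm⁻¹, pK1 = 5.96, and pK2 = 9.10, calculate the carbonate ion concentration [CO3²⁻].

[CO3²⁻] = 7.55 μmol/kg

[CO2*] = KH · pCO2 = 10^(−1.40) × 4990×10^-6 = 1.987×10^-4 mol/kg
α₀ = 1/(1 + K1/[H⁺] + K1K2/[H⁺]²) = 1/(1 + 10^+0.86 + 10^-1.42) = 0.1207
DIC = [CO2*]/α₀ = 1.987×10^-4 / 0.1207 = 1.645 mmol/kg
[CO3²⁻] = α₂·DIC; α₂ = 0.004590, so [CO3²⁻] = 0.004590 × 1.645 = 0.00755 mmol/kg = 7.55 μmol/kg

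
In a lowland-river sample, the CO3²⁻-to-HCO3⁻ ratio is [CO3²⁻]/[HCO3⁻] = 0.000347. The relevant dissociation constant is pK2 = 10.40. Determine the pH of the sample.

pH = 6.94

From K2 = [H⁺][CO3²⁻]/[HCO3⁻]:  pH = pK2 + log₁₀([CO3²⁻]/[HCO3⁻])
log₁₀(0.000347) = -3.460
pH = 10.40 + (-3.460) = 6.94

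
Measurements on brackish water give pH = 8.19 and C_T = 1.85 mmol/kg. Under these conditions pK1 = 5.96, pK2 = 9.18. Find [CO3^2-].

[CO3²⁻] = 0.171 mmol/kg

α₂ = 1 / (1 + [H⁺]/K2 + [H⁺]²/(K1K2)) = 1 / (1 + 10^+0.99 + 10^-1.24)
   = 1 / (1 + 9.7724 + 0.057544) = 1/10.830 = 0.09234
[CO3²⁻] = α₂ × DIC = 0.09234 × 1.85 = 0.171 mmol/kg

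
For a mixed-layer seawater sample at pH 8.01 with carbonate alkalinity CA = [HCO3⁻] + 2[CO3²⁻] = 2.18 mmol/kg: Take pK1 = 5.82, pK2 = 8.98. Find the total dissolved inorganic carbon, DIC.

CA = [HCO3⁻] + 2[CO3²⁻] = (α₁ + 2α₂)·DIC
At pH 8.01: [H⁺]/K1 = 10^-2.19 = 0.0064565, K2/[H⁺] = 10^-0.97 = 0.10715
α₁ = 1/(1 + 0.0064565 + 0.10715) = 1/1.1136 = 0.8980; α₂ = α₁·K2/[H⁺] = 0.09622
α₁ + 2α₂ = 1.0904
DIC = CA / (α₁ + 2α₂) = 2.18 / 1.0904 = 2.00 mmol/kg

DIC = 2.00 mmol/kg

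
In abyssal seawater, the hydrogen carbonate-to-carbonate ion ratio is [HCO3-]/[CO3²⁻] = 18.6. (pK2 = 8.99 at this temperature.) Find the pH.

From K2 = [H⁺][CO3²⁻]/[HCO3-]:  pH = pK2 − log₁₀([HCO3-]/[CO3²⁻])
log₁₀(18.6) = +1.270
pH = 8.99 − (+1.270) = 7.72

pH = 7.72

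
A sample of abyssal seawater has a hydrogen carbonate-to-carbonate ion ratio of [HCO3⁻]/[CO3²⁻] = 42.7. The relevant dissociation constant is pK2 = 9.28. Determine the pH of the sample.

pH = 7.65

From K2 = [H⁺][CO3²⁻]/[HCO3⁻]:  pH = pK2 − log₁₀([HCO3⁻]/[CO3²⁻])
log₁₀(42.7) = +1.630
pH = 9.28 − (+1.630) = 7.65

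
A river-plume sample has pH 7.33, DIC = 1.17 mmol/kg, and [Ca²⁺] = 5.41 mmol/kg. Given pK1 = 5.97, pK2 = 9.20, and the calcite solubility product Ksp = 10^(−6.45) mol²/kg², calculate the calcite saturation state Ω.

α₂ = 1 / (1 + [H⁺]/K2 + [H⁺]²/(K1K2)) = 1 / (1 + 10^+1.87 + 10^+0.51)
   = 1 / (1 + 74.131 + 3.2359) = 1/78.367 = 0.01276
[CO3²⁻] = α₂ × DIC = 0.01276 × 1.17 = 0.01493 mmol/kg = 14.93 μmol/kg
Ksp = 10^(−6.45) = 3.548×10^-7
Ω = [Ca²⁺][CO3²⁻]/Ksp = (5.41×10^-3)(1.493×10^-5) / 3.548×10^-7 = 0.228

Ω = 0.228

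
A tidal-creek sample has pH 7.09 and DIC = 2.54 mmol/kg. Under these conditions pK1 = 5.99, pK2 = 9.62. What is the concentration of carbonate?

[CO3²⁻] = 6.93 μmol/kg

α₂ = 1 / (1 + [H⁺]/K2 + [H⁺]²/(K1K2)) = 1 / (1 + 10^+2.53 + 10^+1.43)
   = 1 / (1 + 338.84 + 26.915) = 1/366.76 = 0.002727
[CO3²⁻] = α₂ × DIC = 0.002727 × 2.54 = 0.00693 mmol/kg = 6.93 μmol/kg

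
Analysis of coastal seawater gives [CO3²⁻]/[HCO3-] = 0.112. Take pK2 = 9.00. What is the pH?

pH = 8.05

From K2 = [H⁺][CO3²⁻]/[HCO3-]:  pH = pK2 + log₁₀([CO3²⁻]/[HCO3-])
log₁₀(0.112) = -0.951
pH = 9.00 + (-0.951) = 8.05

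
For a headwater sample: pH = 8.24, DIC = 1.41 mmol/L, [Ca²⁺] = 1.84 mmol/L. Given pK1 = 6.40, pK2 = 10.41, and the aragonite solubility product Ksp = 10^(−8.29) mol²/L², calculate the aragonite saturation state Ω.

α₂ = 1 / (1 + [H⁺]/K2 + [H⁺]²/(K1K2)) = 1 / (1 + 10^+2.17 + 10^+0.33)
   = 1 / (1 + 147.91 + 2.1380) = 1/151.05 = 0.006620
[CO3²⁻] = α₂ × DIC = 0.006620 × 1.41 = 0.009335 mmol/L = 9.335 μmol/L
Ksp = 10^(−8.29) = 5.129×10^-9
Ω = [Ca²⁺][CO3²⁻]/Ksp = (1.84×10^-3)(9.335×10^-6) / 5.129×10^-9 = 3.35

Ω = 3.35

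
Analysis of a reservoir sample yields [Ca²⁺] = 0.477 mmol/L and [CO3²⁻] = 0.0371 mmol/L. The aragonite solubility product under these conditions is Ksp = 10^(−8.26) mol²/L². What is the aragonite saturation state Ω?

Ksp = 10^(−8.26) = 5.495×10^-9
Ω = [Ca²⁺][CO3²⁻]/Ksp = (0.477×10^-3)(0.0371×10^-3) / 5.495×10^-9 = 3.22

Ω = 3.22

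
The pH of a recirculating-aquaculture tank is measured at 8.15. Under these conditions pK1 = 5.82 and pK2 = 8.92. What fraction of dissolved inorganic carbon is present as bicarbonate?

α₁ = 0.851

α₁ = 1 / (1 + [H⁺]/K1 + K2/[H⁺]) = 1 / (1 + 10^-2.33 + 10^-0.77)
   = 1 / (1 + 0.0046774 + 0.16982) = 1/1.1745 = 0.8514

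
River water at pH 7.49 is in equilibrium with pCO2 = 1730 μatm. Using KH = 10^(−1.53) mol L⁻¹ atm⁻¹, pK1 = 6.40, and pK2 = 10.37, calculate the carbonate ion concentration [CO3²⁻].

[CO2*] = KH · pCO2 = 10^(−1.53) × 1730×10^-6 = 5.106×10^-5 mol/L
α₀ = 1/(1 + K1/[H⁺] + K1K2/[H⁺]²) = 1/(1 + 10^+1.09 + 10^-1.79) = 0.07508
DIC = [CO2*]/α₀ = 5.106×10^-5 / 0.07508 = 0.6800 mmol/L
[CO3²⁻] = α₂·DIC; α₂ = 0.001218, so [CO3²⁻] = 0.001218 × 0.6800 = 0.000828 mmol/L = 0.828 μmol/L

[CO3²⁻] = 0.828 μmol/L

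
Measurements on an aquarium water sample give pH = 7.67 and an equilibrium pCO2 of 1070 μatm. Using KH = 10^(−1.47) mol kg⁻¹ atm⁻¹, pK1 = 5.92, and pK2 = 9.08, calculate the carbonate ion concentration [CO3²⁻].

[CO3²⁻] = 0.0793 mmol/kg

[CO2*] = KH · pCO2 = 10^(−1.47) × 1070×10^-6 = 3.626×10^-5 mol/kg
α₀ = 1/(1 + K1/[H⁺] + K1K2/[H⁺]²) = 1/(1 + 10^+1.75 + 10^+0.34) = 0.01683
DIC = [CO2*]/α₀ = 3.626×10^-5 / 0.01683 = 2.154 mmol/kg
[CO3²⁻] = α₂·DIC; α₂ = 0.03682, so [CO3²⁻] = 0.03682 × 2.154 = 0.0793 mmol/kg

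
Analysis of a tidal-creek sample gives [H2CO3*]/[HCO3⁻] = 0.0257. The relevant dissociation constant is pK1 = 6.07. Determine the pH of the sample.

From K1 = [H⁺][HCO3⁻]/[H2CO3*]:  pH = pK1 − log₁₀([H2CO3*]/[HCO3⁻])
log₁₀(0.0257) = -1.590
pH = 6.07 − (-1.590) = 7.66

pH = 7.66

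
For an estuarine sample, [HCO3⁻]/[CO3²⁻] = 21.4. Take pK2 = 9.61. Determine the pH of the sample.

pH = 8.28

From K2 = [H⁺][CO3²⁻]/[HCO3⁻]:  pH = pK2 − log₁₀([HCO3⁻]/[CO3²⁻])
log₁₀(21.4) = +1.330
pH = 9.61 − (+1.330) = 8.28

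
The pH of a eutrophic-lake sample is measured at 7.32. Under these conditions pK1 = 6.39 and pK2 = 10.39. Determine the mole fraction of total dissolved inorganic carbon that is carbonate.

α₂ = 1 / (1 + [H⁺]/K2 + [H⁺]²/(K1K2)) = 1 / (1 + 10^+3.07 + 10^+2.14)
   = 1 / (1 + 1174.9 + 138.04) = 1/1313.9 = 0.0007611

α₂ = 0.000761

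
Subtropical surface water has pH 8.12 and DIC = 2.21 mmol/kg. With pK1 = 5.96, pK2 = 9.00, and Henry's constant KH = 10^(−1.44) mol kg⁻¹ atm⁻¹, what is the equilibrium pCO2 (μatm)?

pCO2 = 370 μatm

α₀ = 1 / (1 + K1/[H⁺] + K1K2/[H⁺]²) = 1 / (1 + 10^+2.16 + 10^+1.28)
   = 1 / (1 + 144.54 + 19.055) = 1/164.60 = 0.006075
[CO2*] = α₀ × DIC = 0.006075 × 2.21 = 0.01343 mmol/kg = 13.43 μmol/kg
pCO2 = [CO2*]/KH = 1.343×10^-5 / 3.631×10^-2 = 370 μatm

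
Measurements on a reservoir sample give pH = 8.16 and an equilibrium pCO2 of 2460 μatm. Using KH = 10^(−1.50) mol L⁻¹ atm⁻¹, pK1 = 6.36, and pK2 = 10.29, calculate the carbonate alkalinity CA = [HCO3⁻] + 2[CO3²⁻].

[CO2*] = KH · pCO2 = 10^(−1.50) × 2460×10^-6 = 7.779×10^-5 mol/L
α₀ = 1/(1 + K1/[H⁺] + K1K2/[H⁺]²) = 1/(1 + 10^+1.80 + 10^-0.33) = 0.01549
DIC = [CO2*]/α₀ = 7.779×10^-5 / 0.01549 = 5.023 mmol/L
CA = (α₁ + 2α₂)·DIC = (0.9773 + 2×0.007245) × 5.023 = 4.98 mmol/L

CA = 4.98 mmol/L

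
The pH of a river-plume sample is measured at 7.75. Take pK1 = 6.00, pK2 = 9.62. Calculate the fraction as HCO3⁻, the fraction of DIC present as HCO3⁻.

α₁ = 1 / (1 + [H⁺]/K1 + K2/[H⁺]) = 1 / (1 + 10^-1.75 + 10^-1.87)
   = 1 / (1 + 0.017783 + 0.013490) = 1/1.0313 = 0.9697

α₁ = 0.970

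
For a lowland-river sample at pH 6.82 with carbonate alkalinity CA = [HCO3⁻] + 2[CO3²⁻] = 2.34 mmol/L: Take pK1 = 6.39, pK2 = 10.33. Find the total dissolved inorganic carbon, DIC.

CA = [HCO3⁻] + 2[CO3²⁻] = (α₁ + 2α₂)·DIC
At pH 6.82: [H⁺]/K1 = 10^-0.43 = 0.37154, K2/[H⁺] = 10^-3.51 = 0.00030903
α₁ = 1/(1 + 0.37154 + 0.00030903) = 1/1.3718 = 0.7289; α₂ = α₁·K2/[H⁺] = 0.0002253
α₁ + 2α₂ = 0.7294
DIC = CA / (α₁ + 2α₂) = 2.34 / 0.7294 = 3.21 mmol/L

DIC = 3.21 mmol/L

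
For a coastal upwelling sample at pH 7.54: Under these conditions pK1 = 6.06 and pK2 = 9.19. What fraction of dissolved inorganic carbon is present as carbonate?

α₂ = 1 / (1 + [H⁺]/K2 + [H⁺]²/(K1K2)) = 1 / (1 + 10^+1.65 + 10^+0.17)
   = 1 / (1 + 44.668 + 1.4791) = 1/47.147 = 0.02121

α₂ = 0.0212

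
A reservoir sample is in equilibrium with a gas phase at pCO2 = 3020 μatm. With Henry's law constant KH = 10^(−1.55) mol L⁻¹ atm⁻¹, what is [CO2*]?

KH = 10^(−1.55) = 2.818×10^-2 mol L⁻¹ atm⁻¹
[CO2*] = KH · pCO2 = 2.818×10^-2 × 3020×10^-6 atm = 8.51×10^-5 mol/L

[CO2*] = 85.1 μmol/L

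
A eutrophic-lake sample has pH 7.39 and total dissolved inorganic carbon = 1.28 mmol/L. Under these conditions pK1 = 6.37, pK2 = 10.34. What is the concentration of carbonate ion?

[CO3²⁻] = 1.31 μmol/L

α₂ = 1 / (1 + [H⁺]/K2 + [H⁺]²/(K1K2)) = 1 / (1 + 10^+2.95 + 10^+1.93)
   = 1 / (1 + 891.25 + 85.114) = 1/977.36 = 0.001023
[CO3²⁻] = α₂ × DIC = 0.001023 × 1.28 = 0.00131 mmol/L = 1.31 μmol/L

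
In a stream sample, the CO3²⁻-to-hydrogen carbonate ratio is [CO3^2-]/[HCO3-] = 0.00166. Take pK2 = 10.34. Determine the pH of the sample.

From K2 = [H⁺][CO3^2-]/[HCO3-]:  pH = pK2 + log₁₀([CO3^2-]/[HCO3-])
log₁₀(0.00166) = -2.780
pH = 10.34 + (-2.780) = 7.56

pH = 7.56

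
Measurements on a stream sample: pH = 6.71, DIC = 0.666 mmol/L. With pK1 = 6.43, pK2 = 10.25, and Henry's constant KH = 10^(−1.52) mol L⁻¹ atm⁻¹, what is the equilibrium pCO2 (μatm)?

pCO2 = 7590 μatm

α₀ = 1 / (1 + K1/[H⁺] + K1K2/[H⁺]²) = 1 / (1 + 10^+0.28 + 10^-3.26)
   = 1 / (1 + 1.9055 + 0.00054954) = 1/2.9060 = 0.3441
[CO2*] = α₀ × DIC = 0.3441 × 0.666 = 0.2292 mmol/L
pCO2 = [CO2*]/KH = 2.292×10^-4 / 3.020×10^-2 = 7590 μatm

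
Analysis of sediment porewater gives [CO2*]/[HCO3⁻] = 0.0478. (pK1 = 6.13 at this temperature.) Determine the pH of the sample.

pH = 7.45

From K1 = [H⁺][HCO3⁻]/[CO2*]:  pH = pK1 − log₁₀([CO2*]/[HCO3⁻])
log₁₀(0.0478) = -1.321
pH = 6.13 − (-1.321) = 7.45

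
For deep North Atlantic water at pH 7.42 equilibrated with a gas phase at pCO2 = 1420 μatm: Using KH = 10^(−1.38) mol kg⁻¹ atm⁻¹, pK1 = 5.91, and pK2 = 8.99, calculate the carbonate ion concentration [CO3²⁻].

[CO3²⁻] = 0.0516 mmol/kg

[CO2*] = KH · pCO2 = 10^(−1.38) × 1420×10^-6 = 5.920×10^-5 mol/kg
α₀ = 1/(1 + K1/[H⁺] + K1K2/[H⁺]²) = 1/(1 + 10^+1.51 + 10^-0.06) = 0.02921
DIC = [CO2*]/α₀ = 5.920×10^-5 / 0.02921 = 2.026 mmol/kg
[CO3²⁻] = α₂·DIC; α₂ = 0.02544, so [CO3²⁻] = 0.02544 × 2.026 = 0.0516 mmol/kg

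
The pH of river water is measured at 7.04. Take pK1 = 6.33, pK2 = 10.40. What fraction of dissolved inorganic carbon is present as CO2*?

α₀ = 1 / (1 + K1/[H⁺] + K1K2/[H⁺]²) = 1 / (1 + 10^+0.71 + 10^-2.65)
   = 1 / (1 + 5.1286 + 0.0022387) = 1/6.1309 = 0.1631

α₀ = 0.163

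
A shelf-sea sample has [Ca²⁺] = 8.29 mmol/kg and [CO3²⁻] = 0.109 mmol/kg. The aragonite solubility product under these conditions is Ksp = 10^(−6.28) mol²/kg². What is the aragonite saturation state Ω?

Ω = 1.72

Ksp = 10^(−6.28) = 5.248×10^-7
Ω = [Ca²⁺][CO3²⁻]/Ksp = (8.29×10^-3)(0.109×10^-3) / 5.248×10^-7 = 1.72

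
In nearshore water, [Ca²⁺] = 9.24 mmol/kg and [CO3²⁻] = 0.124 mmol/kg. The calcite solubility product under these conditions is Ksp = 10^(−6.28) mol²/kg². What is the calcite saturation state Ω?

Ksp = 10^(−6.28) = 5.248×10^-7
Ω = [Ca²⁺][CO3²⁻]/Ksp = (9.24×10^-3)(0.124×10^-3) / 5.248×10^-7 = 2.18

Ω = 2.18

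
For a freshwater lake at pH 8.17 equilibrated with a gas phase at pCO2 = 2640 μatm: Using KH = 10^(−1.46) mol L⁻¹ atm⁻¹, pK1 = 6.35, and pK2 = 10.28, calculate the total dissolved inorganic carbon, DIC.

DIC = 6.19 mmol/L

[CO2*] = KH · pCO2 = 10^(−1.46) × 2640×10^-6 = 9.154×10^-5 mol/L
α₀ = 1/(1 + K1/[H⁺] + K1K2/[H⁺]²) = 1/(1 + 10^+1.82 + 10^-0.29) = 0.01480
DIC = [CO2*]/α₀ = 9.154×10^-5 / 0.01480 = 6.19 mmol/L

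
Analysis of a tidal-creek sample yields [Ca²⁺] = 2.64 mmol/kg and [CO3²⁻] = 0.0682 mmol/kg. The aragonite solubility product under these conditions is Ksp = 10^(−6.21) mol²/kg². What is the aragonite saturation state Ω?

Ksp = 10^(−6.21) = 6.166×10^-7
Ω = [Ca²⁺][CO3²⁻]/Ksp = (2.64×10^-3)(0.0682×10^-3) / 6.166×10^-7 = 0.292

Ω = 0.292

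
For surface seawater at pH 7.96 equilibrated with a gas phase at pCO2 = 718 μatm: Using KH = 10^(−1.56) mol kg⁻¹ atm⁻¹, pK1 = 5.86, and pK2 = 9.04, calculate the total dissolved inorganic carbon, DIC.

DIC = 2.72 mmol/kg

[CO2*] = KH · pCO2 = 10^(−1.56) × 718×10^-6 = 1.978×10^-5 mol/kg
α₀ = 1/(1 + K1/[H⁺] + K1K2/[H⁺]²) = 1/(1 + 10^+2.10 + 10^+1.02) = 0.007280
DIC = [CO2*]/α₀ = 1.978×10^-5 / 0.007280 = 2.72 mmol/kg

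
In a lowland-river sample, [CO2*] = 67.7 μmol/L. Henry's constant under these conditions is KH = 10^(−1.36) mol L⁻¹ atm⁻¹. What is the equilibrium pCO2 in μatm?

KH = 10^(−1.36) = 4.365×10^-2 mol L⁻¹ atm⁻¹
pCO2 = [CO2*]/KH = 67.7×10^-6 / 4.365×10^-2 = 1.55×10^-3 atm = 1550 μatm

pCO2 = 1550 μatm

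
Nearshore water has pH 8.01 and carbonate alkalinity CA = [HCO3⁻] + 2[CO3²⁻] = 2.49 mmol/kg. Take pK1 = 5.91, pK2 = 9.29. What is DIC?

CA = [HCO3⁻] + 2[CO3²⁻] = (α₁ + 2α₂)·DIC
At pH 8.01: [H⁺]/K1 = 10^-2.10 = 0.0079433, K2/[H⁺] = 10^-1.28 = 0.052481
α₁ = 1/(1 + 0.0079433 + 0.052481) = 1/1.0604 = 0.9430; α₂ = α₁·K2/[H⁺] = 0.04949
α₁ + 2α₂ = 1.0420
DIC = CA / (α₁ + 2α₂) = 2.49 / 1.0420 = 2.39 mmol/kg

DIC = 2.39 mmol/kg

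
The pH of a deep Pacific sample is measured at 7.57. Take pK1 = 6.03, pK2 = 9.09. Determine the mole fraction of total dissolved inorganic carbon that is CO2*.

α₀ = 0.0272

α₀ = 1 / (1 + K1/[H⁺] + K1K2/[H⁺]²) = 1 / (1 + 10^+1.54 + 10^+0.02)
   = 1 / (1 + 34.674 + 1.0471) = 1/36.721 = 0.02723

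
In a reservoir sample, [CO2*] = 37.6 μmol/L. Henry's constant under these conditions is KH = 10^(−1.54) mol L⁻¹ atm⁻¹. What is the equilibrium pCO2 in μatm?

pCO2 = 1300 μatm

KH = 10^(−1.54) = 2.884×10^-2 mol L⁻¹ atm⁻¹
pCO2 = [CO2*]/KH = 37.6×10^-6 / 2.884×10^-2 = 1.30×10^-3 atm = 1300 μatm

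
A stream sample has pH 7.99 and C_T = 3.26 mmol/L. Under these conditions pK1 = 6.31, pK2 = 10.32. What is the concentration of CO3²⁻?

α₂ = 1 / (1 + [H⁺]/K2 + [H⁺]²/(K1K2)) = 1 / (1 + 10^+2.33 + 10^+0.65)
   = 1 / (1 + 213.80 + 4.4668) = 1/219.26 = 0.004561
[CO3²⁻] = α₂ × DIC = 0.004561 × 3.26 = 0.0149 mmol/L = 14.9 μmol/L

[CO3²⁻] = 14.9 μmol/L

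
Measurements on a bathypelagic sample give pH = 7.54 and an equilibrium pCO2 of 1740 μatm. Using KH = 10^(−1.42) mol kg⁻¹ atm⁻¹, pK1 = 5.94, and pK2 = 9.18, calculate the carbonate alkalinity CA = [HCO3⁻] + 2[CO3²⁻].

[CO2*] = KH · pCO2 = 10^(−1.42) × 1740×10^-6 = 6.615×10^-5 mol/kg
α₀ = 1/(1 + K1/[H⁺] + K1K2/[H⁺]²) = 1/(1 + 10^+1.60 + 10^-0.04) = 0.02397
DIC = [CO2*]/α₀ = 6.615×10^-5 / 0.02397 = 2.760 mmol/kg
CA = (α₁ + 2α₂)·DIC = (0.9542 + 2×0.02186) × 2.760 = 2.75 mmol/kg

CA = 2.75 mmol/kg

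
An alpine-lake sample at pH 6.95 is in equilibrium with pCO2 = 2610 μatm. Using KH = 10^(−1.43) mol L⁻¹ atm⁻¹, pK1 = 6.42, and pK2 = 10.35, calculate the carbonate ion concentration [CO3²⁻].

[CO2*] = KH · pCO2 = 10^(−1.43) × 2610×10^-6 = 9.697×10^-5 mol/L
α₀ = 1/(1 + K1/[H⁺] + K1K2/[H⁺]²) = 1/(1 + 10^+0.53 + 10^-2.87) = 0.2278
DIC = [CO2*]/α₀ = 9.697×10^-5 / 0.2278 = 0.4257 mmol/L
[CO3²⁻] = α₂·DIC; α₂ = 0.0003073, so [CO3²⁻] = 0.0003073 × 0.4257 = 0.000131 mmol/L = 0.131 μmol/L

[CO3²⁻] = 0.131 μmol/L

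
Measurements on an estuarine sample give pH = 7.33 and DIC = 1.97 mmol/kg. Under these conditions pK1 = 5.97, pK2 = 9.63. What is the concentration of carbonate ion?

[CO3²⁻] = 9.42 μmol/kg

α₂ = 1 / (1 + [H⁺]/K2 + [H⁺]²/(K1K2)) = 1 / (1 + 10^+2.30 + 10^+0.94)
   = 1 / (1 + 199.53 + 8.7096) = 1/209.24 = 0.004779
[CO3²⁻] = α₂ × DIC = 0.004779 × 1.97 = 0.00942 mmol/kg = 9.42 μmol/kg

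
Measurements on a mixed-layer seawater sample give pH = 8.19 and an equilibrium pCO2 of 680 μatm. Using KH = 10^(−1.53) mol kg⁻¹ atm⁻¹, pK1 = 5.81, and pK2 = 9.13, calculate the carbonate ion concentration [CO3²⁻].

[CO3²⁻] = 0.553 mmol/kg

[CO2*] = KH · pCO2 = 10^(−1.53) × 680×10^-6 = 2.007×10^-5 mol/kg
α₀ = 1/(1 + K1/[H⁺] + K1K2/[H⁺]²) = 1/(1 + 10^+2.38 + 10^+1.44) = 0.003725
DIC = [CO2*]/α₀ = 2.007×10^-5 / 0.003725 = 5.387 mmol/kg
[CO3²⁻] = α₂·DIC; α₂ = 0.1026, so [CO3²⁻] = 0.1026 × 5.387 = 0.553 mmol/kg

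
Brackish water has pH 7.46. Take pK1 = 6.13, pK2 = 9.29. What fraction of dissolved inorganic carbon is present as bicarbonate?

α₁ = 0.942

α₁ = 1 / (1 + [H⁺]/K1 + K2/[H⁺]) = 1 / (1 + 10^-1.33 + 10^-1.83)
   = 1 / (1 + 0.046774 + 0.014791) = 1/1.0616 = 0.9420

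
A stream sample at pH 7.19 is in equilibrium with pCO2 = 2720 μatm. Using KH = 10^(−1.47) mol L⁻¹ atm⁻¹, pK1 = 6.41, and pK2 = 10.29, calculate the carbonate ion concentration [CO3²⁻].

[CO3²⁻] = 0.441 μmol/L

[CO2*] = KH · pCO2 = 10^(−1.47) × 2720×10^-6 = 9.217×10^-5 mol/L
α₀ = 1/(1 + K1/[H⁺] + K1K2/[H⁺]²) = 1/(1 + 10^+0.78 + 10^-2.32) = 0.1422
DIC = [CO2*]/α₀ = 9.217×10^-5 / 0.1422 = 0.6480 mmol/L
[CO3²⁻] = α₂·DIC; α₂ = 0.0006808, so [CO3²⁻] = 0.0006808 × 0.6480 = 0.000441 mmol/L = 0.441 μmol/L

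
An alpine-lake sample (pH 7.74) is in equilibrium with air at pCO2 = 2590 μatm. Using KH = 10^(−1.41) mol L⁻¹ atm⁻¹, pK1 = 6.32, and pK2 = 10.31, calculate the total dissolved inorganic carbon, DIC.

[CO2*] = KH · pCO2 = 10^(−1.41) × 2590×10^-6 = 1.008×10^-4 mol/L
α₀ = 1/(1 + K1/[H⁺] + K1K2/[H⁺]²) = 1/(1 + 10^+1.42 + 10^-1.15) = 0.03653
DIC = [CO2*]/α₀ = 1.008×10^-4 / 0.03653 = 2.76 mmol/L

DIC = 2.76 mmol/L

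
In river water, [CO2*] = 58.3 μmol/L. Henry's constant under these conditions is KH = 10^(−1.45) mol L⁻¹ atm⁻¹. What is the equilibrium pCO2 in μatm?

pCO2 = 1640 μatm

KH = 10^(−1.45) = 3.548×10^-2 mol L⁻¹ atm⁻¹
pCO2 = [CO2*]/KH = 58.3×10^-6 / 3.548×10^-2 = 1.64×10^-3 atm = 1640 μatm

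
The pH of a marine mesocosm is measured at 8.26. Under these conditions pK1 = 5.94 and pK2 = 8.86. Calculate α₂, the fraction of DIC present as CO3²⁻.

α₂ = 0.200

α₂ = 1 / (1 + [H⁺]/K2 + [H⁺]²/(K1K2)) = 1 / (1 + 10^+0.60 + 10^-1.72)
   = 1 / (1 + 3.9811 + 0.019055) = 1/5.0001 = 0.2000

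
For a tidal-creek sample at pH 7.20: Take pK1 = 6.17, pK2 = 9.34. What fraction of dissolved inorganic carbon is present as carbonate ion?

α₂ = 0.00658

α₂ = 1 / (1 + [H⁺]/K2 + [H⁺]²/(K1K2)) = 1 / (1 + 10^+2.14 + 10^+1.11)
   = 1 / (1 + 138.04 + 12.882) = 1/151.92 = 0.006582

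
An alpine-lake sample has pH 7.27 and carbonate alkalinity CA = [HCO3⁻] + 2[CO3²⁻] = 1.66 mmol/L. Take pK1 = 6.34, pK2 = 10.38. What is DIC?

DIC = 1.85 mmol/L

CA = [HCO3⁻] + 2[CO3²⁻] = (α₁ + 2α₂)·DIC
At pH 7.27: [H⁺]/K1 = 10^-0.93 = 0.11749, K2/[H⁺] = 10^-3.11 = 0.00077625
α₁ = 1/(1 + 0.11749 + 0.00077625) = 1/1.1183 = 0.8942; α₂ = α₁·K2/[H⁺] = 0.0006942
α₁ + 2α₂ = 0.8956
DIC = CA / (α₁ + 2α₂) = 1.66 / 0.8956 = 1.85 mmol/L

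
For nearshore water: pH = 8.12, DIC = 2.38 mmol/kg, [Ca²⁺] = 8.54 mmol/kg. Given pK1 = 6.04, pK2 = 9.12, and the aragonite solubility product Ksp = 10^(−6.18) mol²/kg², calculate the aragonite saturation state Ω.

α₂ = 1 / (1 + [H⁺]/K2 + [H⁺]²/(K1K2)) = 1 / (1 + 10^+1.00 + 10^-1.08)
   = 1 / (1 + 10.000 + 0.083176) = 1/11.083 = 0.09023
[CO3²⁻] = α₂ × DIC = 0.09023 × 2.38 = 0.2147 mmol/kg
Ksp = 10^(−6.18) = 6.607×10^-7
Ω = [Ca²⁺][CO3²⁻]/Ksp = (8.54×10^-3)(2.147×10^-4) / 6.607×10^-7 = 2.78

Ω = 2.78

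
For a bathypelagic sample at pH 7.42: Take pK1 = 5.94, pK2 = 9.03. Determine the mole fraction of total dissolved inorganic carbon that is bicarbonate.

α₁ = 0.945

α₁ = 1 / (1 + [H⁺]/K1 + K2/[H⁺]) = 1 / (1 + 10^-1.48 + 10^-1.61)
   = 1 / (1 + 0.033113 + 0.024547) = 1/1.0577 = 0.9455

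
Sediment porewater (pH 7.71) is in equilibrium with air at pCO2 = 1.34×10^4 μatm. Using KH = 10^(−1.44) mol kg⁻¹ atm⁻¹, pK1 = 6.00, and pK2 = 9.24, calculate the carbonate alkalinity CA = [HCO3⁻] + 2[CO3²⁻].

[CO2*] = KH · pCO2 = 10^(−1.44) × 1.34×10^4×10^-6 = 4.865×10^-4 mol/kg
α₀ = 1/(1 + K1/[H⁺] + K1K2/[H⁺]²) = 1/(1 + 10^+1.71 + 10^+0.18) = 0.01859
DIC = [CO2*]/α₀ = 4.865×10^-4 / 0.01859 = 26.17 mmol/kg
CA = (α₁ + 2α₂)·DIC = (0.9533 + 2×0.02813) × 26.17 = 26.4 mmol/kg

CA = 26.4 mmol/kg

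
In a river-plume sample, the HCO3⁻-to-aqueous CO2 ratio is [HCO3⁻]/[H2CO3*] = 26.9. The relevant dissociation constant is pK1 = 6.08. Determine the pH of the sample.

pH = 7.51

From K1 = [H⁺][HCO3⁻]/[H2CO3*]:  pH = pK1 + log₁₀([HCO3⁻]/[H2CO3*])
log₁₀(26.9) = +1.430
pH = 6.08 + (+1.430) = 7.51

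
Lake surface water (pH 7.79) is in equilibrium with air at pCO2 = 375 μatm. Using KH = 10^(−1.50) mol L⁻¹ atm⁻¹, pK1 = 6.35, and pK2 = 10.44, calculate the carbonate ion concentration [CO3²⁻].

[CO3²⁻] = 0.731 μmol/L

[CO2*] = KH · pCO2 = 10^(−1.50) × 375×10^-6 = 1.186×10^-5 mol/L
α₀ = 1/(1 + K1/[H⁺] + K1K2/[H⁺]²) = 1/(1 + 10^+1.44 + 10^-1.21) = 0.03496
DIC = [CO2*]/α₀ = 1.186×10^-5 / 0.03496 = 0.3392 mmol/L
[CO3²⁻] = α₂·DIC; α₂ = 0.002156, so [CO3²⁻] = 0.002156 × 0.3392 = 0.000731 mmol/L = 0.731 μmol/L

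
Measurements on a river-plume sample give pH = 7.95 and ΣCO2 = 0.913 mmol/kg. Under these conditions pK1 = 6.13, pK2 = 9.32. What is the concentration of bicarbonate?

[HCO3⁻] = 0.863 mmol/kg

α₁ = 1 / (1 + [H⁺]/K1 + K2/[H⁺]) = 1 / (1 + 10^-1.82 + 10^-1.37)
   = 1 / (1 + 0.015136 + 0.042658) = 1/1.0578 = 0.9454
[HCO3⁻] = α₁ × DIC = 0.9454 × 0.913 = 0.863 mmol/kg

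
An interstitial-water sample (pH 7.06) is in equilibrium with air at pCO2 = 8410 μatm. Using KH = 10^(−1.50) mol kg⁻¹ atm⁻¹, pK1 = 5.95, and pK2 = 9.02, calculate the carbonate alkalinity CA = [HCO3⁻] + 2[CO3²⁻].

CA = 3.50 mmol/kg

[CO2*] = KH · pCO2 = 10^(−1.50) × 8410×10^-6 = 2.659×10^-4 mol/kg
α₀ = 1/(1 + K1/[H⁺] + K1K2/[H⁺]²) = 1/(1 + 10^+1.11 + 10^-0.85) = 0.07131
DIC = [CO2*]/α₀ = 2.659×10^-4 / 0.07131 = 3.730 mmol/kg
CA = (α₁ + 2α₂)·DIC = (0.9186 + 2×0.01007) × 3.730 = 3.50 mmol/kg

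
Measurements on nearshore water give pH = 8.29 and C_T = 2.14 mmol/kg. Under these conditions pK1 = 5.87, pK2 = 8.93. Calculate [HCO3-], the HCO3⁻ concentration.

α₁ = 1 / (1 + [H⁺]/K1 + K2/[H⁺]) = 1 / (1 + 10^-2.42 + 10^-0.64)
   = 1 / (1 + 0.0038019 + 0.22909) = 1/1.2329 = 0.8111
[HCO3⁻] = α₁ × DIC = 0.8111 × 2.14 = 1.74 mmol/kg

[HCO3⁻] = 1.74 mmol/kg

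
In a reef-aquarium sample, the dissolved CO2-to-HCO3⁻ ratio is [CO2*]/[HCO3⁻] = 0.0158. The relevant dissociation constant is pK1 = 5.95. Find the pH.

pH = 7.75

From K1 = [H⁺][HCO3⁻]/[CO2*]:  pH = pK1 − log₁₀([CO2*]/[HCO3⁻])
log₁₀(0.0158) = -1.801
pH = 5.95 − (-1.801) = 7.75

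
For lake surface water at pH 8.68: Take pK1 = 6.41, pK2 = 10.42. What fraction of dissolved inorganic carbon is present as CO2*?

α₀ = 0.00525

α₀ = 1 / (1 + K1/[H⁺] + K1K2/[H⁺]²) = 1 / (1 + 10^+2.27 + 10^+0.53)
   = 1 / (1 + 186.21 + 3.3884) = 1/190.60 = 0.005247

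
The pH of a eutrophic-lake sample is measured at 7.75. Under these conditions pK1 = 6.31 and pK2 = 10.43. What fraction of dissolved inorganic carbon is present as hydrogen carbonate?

α₁ = 1 / (1 + [H⁺]/K1 + K2/[H⁺]) = 1 / (1 + 10^-1.44 + 10^-2.68)
   = 1 / (1 + 0.036308 + 0.0020893) = 1/1.0384 = 0.9630

α₁ = 0.963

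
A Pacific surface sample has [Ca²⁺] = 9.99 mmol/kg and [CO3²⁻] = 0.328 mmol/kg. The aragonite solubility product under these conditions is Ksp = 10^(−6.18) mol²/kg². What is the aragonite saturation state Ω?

Ksp = 10^(−6.18) = 6.607×10^-7
Ω = [Ca²⁺][CO3²⁻]/Ksp = (9.99×10^-3)(0.328×10^-3) / 6.607×10^-7 = 4.96

Ω = 4.96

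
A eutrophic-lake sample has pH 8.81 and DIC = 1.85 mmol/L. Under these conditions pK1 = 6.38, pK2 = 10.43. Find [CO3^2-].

[CO3²⁻] = 0.0432 mmol/L

α₂ = 1 / (1 + [H⁺]/K2 + [H⁺]²/(K1K2)) = 1 / (1 + 10^+1.62 + 10^-0.81)
   = 1 / (1 + 41.687 + 0.15488) = 1/42.842 = 0.02334
[CO3²⁻] = α₂ × DIC = 0.02334 × 1.85 = 0.0432 mmol/L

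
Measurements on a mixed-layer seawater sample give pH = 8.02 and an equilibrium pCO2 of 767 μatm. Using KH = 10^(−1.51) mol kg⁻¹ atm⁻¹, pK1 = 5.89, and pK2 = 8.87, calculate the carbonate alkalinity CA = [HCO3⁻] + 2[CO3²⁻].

CA = 4.10 mmol/kg

[CO2*] = KH · pCO2 = 10^(−1.51) × 767×10^-6 = 2.370×10^-5 mol/kg
α₀ = 1/(1 + K1/[H⁺] + K1K2/[H⁺]²) = 1/(1 + 10^+2.13 + 10^+1.28) = 0.006454
DIC = [CO2*]/α₀ = 2.370×10^-5 / 0.006454 = 3.673 mmol/kg
CA = (α₁ + 2α₂)·DIC = (0.8706 + 2×0.1230) × 3.673 = 4.10 mmol/kg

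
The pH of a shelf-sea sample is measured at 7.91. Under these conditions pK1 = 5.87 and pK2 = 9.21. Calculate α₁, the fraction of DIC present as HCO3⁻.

α₁ = 1 / (1 + [H⁺]/K1 + K2/[H⁺]) = 1 / (1 + 10^-2.04 + 10^-1.30)
   = 1 / (1 + 0.0091201 + 0.050119) = 1/1.0592 = 0.9441

α₁ = 0.944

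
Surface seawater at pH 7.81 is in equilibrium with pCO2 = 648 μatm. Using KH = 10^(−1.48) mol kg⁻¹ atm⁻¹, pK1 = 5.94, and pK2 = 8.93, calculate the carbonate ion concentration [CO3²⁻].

[CO3²⁻] = 0.121 mmol/kg

[CO2*] = KH · pCO2 = 10^(−1.48) × 648×10^-6 = 2.146×10^-5 mol/kg
α₀ = 1/(1 + K1/[H⁺] + K1K2/[H⁺]²) = 1/(1 + 10^+1.87 + 10^+0.75) = 0.01238
DIC = [CO2*]/α₀ = 2.146×10^-5 / 0.01238 = 1.733 mmol/kg
[CO3²⁻] = α₂·DIC; α₂ = 0.06964, so [CO3²⁻] = 0.06964 × 1.733 = 0.121 mmol/kg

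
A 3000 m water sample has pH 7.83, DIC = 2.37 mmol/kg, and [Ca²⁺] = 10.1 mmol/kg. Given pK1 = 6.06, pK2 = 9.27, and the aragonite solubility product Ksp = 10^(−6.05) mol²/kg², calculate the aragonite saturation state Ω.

α₂ = 1 / (1 + [H⁺]/K2 + [H⁺]²/(K1K2)) = 1 / (1 + 10^+1.44 + 10^-0.33)
   = 1 / (1 + 27.542 + 0.46774) = 1/29.010 = 0.03447
[CO3²⁻] = α₂ × DIC = 0.03447 × 2.37 = 0.08170 mmol/kg
Ksp = 10^(−6.05) = 8.913×10^-7
Ω = [Ca²⁺][CO3²⁻]/Ksp = (10.1×10^-3)(8.170×10^-5) / 8.913×10^-7 = 0.926

Ω = 0.926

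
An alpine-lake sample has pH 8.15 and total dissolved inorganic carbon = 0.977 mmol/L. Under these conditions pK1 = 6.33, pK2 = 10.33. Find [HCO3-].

α₁ = 1 / (1 + [H⁺]/K1 + K2/[H⁺]) = 1 / (1 + 10^-1.82 + 10^-2.18)
   = 1 / (1 + 0.015136 + 0.0066069) = 1/1.0217 = 0.9787
[HCO3⁻] = α₁ × DIC = 0.9787 × 0.977 = 0.956 mmol/L

[HCO3⁻] = 0.956 mmol/L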